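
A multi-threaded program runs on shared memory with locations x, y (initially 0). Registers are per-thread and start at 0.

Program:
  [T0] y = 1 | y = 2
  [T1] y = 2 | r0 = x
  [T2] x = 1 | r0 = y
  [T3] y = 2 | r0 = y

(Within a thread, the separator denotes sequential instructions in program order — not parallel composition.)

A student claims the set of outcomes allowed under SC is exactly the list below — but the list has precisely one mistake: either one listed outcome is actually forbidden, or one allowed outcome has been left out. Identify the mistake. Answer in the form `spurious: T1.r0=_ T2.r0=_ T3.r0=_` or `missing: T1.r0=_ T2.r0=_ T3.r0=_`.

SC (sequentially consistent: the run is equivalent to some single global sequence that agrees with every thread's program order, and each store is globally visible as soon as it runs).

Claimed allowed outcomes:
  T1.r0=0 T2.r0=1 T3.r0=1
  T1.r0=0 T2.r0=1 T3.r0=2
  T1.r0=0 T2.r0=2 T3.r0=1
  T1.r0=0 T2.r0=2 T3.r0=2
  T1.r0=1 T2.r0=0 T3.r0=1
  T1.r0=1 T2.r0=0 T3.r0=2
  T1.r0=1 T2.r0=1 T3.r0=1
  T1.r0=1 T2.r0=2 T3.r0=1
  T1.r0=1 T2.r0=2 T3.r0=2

missing: T1.r0=1 T2.r0=1 T3.r0=2

outcome vector order: (T1.r0,T2.r0,T3.r0)
SC: 10 outcomes — {011, 012, 021, 022, 101, 102, 111, 112, 121, 122}
SC∖claimed = {112}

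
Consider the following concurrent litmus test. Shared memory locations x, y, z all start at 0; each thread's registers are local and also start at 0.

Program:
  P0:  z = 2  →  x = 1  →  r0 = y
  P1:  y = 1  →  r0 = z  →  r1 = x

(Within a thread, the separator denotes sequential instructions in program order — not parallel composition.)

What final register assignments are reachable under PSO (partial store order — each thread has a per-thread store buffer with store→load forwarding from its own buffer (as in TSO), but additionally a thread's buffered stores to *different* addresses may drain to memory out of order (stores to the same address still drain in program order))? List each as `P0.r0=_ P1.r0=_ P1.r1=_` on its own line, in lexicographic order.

outcome vector order: (P0.r0,P1.r0,P1.r1)
|PSO outcomes| = 8

P0.r0=0 P1.r0=0 P1.r1=0
P0.r0=0 P1.r0=0 P1.r1=1
P0.r0=0 P1.r0=2 P1.r1=0
P0.r0=0 P1.r0=2 P1.r1=1
P0.r0=1 P1.r0=0 P1.r1=0
P0.r0=1 P1.r0=0 P1.r1=1
P0.r0=1 P1.r0=2 P1.r1=0
P0.r0=1 P1.r0=2 P1.r1=1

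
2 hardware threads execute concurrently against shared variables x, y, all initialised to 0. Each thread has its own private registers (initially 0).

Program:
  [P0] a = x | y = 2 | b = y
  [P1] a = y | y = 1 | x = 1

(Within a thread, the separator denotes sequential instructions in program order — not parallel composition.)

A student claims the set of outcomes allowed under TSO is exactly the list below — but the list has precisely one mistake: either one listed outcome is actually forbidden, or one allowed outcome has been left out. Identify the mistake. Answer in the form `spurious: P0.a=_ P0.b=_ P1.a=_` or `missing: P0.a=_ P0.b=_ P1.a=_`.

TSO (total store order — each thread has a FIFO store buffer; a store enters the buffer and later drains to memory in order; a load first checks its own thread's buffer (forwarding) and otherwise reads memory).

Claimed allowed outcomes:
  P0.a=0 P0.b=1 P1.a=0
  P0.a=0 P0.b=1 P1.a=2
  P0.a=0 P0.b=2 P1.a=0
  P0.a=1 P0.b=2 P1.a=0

outcome vector order: (P0.a,P0.b,P1.a)
under TSO → <0 1 0>; <0 1 2>; <0 2 0>; <0 2 2>; <1 2 0>
TSO∖claimed = {<0 2 2>}

missing: P0.a=0 P0.b=2 P1.a=2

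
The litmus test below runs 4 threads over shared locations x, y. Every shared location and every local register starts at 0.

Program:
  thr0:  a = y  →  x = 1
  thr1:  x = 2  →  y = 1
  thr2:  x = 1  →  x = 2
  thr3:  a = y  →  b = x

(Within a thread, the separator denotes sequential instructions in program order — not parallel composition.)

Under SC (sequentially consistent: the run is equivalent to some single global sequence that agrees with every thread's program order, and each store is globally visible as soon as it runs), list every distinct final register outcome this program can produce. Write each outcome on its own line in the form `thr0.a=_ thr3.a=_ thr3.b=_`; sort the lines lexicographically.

outcome vector order: (thr0.a,thr3.a,thr3.b)
|SC outcomes| = 10

thr0.a=0 thr3.a=0 thr3.b=0
thr0.a=0 thr3.a=0 thr3.b=1
thr0.a=0 thr3.a=0 thr3.b=2
thr0.a=0 thr3.a=1 thr3.b=1
thr0.a=0 thr3.a=1 thr3.b=2
thr0.a=1 thr3.a=0 thr3.b=0
thr0.a=1 thr3.a=0 thr3.b=1
thr0.a=1 thr3.a=0 thr3.b=2
thr0.a=1 thr3.a=1 thr3.b=1
thr0.a=1 thr3.a=1 thr3.b=2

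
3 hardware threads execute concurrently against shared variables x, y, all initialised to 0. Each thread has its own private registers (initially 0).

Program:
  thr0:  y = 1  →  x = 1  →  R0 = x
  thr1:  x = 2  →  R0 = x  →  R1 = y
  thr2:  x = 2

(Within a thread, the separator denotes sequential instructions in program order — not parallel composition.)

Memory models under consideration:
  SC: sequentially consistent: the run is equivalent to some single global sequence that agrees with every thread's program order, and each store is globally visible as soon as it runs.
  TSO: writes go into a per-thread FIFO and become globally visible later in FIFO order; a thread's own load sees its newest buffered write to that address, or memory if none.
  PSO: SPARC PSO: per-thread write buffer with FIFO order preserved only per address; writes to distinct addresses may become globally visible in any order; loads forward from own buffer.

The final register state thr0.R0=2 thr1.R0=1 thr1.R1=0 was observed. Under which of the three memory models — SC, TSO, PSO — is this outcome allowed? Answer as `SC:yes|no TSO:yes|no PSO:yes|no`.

SC:no TSO:no PSO:yes

outcome vector order: (thr0.R0,thr1.R0,thr1.R1)
under SC → <1 1 1>; <1 2 0>; <1 2 1>; <2 1 1>; <2 2 0>; <2 2 1>
under TSO → <1 1 1>; <1 2 0>; <1 2 1>; <2 1 1>; <2 2 0>; <2 2 1>
under PSO → <1 1 0>; <1 1 1>; <1 2 0>; <1 2 1>; <2 1 0>; <2 1 1>; <2 2 0>; <2 2 1>
target <2 1 0> ∈ {PSO}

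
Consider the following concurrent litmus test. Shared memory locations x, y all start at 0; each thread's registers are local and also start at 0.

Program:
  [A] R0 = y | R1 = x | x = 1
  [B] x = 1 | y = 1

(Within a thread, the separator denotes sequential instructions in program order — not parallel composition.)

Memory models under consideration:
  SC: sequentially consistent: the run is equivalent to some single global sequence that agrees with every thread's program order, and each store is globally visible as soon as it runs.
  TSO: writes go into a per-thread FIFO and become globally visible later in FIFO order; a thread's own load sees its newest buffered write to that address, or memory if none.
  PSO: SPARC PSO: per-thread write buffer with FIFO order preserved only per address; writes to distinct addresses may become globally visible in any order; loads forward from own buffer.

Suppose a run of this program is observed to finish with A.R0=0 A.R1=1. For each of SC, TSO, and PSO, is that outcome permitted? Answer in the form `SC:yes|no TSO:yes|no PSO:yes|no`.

outcome vector order: (A.R0,A.R1)
SC: 3 outcomes — {00; 01; 11}
TSO: 3 outcomes — {00; 01; 11}
PSO: 4 outcomes — {00; 01; 10; 11}
target 01 ∈ {SC,TSO,PSO}

SC:yes TSO:yes PSO:yes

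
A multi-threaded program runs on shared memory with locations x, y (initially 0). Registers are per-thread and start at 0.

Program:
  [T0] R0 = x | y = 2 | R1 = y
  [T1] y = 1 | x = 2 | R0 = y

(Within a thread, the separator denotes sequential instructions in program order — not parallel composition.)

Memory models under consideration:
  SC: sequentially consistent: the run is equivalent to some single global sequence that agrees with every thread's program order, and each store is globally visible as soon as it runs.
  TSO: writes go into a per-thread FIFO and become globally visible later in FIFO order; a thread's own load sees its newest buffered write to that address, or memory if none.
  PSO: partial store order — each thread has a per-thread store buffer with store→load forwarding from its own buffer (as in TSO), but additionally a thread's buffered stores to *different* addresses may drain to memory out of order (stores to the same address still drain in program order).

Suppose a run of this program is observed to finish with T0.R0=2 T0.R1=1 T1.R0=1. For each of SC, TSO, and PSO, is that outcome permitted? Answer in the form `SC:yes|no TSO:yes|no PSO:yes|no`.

outcome vector order: (T0.R0,T0.R1,T1.R0)
under SC → 0/1/1 0/2/1 0/2/2 2/2/1 2/2/2
under TSO → 0/1/1 0/2/1 0/2/2 2/2/1 2/2/2
under PSO → 0/1/1 0/2/1 0/2/2 2/1/1 2/2/1 2/2/2
target 2/1/1 ∈ {PSO}

SC:no TSO:no PSO:yes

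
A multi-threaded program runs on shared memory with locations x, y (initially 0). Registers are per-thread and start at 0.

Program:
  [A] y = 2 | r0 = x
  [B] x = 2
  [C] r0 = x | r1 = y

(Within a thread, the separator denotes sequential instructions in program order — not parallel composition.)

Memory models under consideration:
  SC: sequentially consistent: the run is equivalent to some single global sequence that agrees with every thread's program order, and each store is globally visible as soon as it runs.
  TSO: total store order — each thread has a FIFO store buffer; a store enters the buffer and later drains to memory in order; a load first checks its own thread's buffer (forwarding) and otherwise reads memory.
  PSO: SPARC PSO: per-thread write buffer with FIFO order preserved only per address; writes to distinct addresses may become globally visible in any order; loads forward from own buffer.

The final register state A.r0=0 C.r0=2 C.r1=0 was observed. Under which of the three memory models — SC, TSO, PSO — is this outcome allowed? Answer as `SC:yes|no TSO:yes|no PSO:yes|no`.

outcome vector order: (A.r0,C.r0,C.r1)
SC (7): (0,0,0), (0,0,2), (0,2,2), (2,0,0), (2,0,2), (2,2,0), (2,2,2)
TSO (8): (0,0,0), (0,0,2), (0,2,0), (0,2,2), (2,0,0), (2,0,2), (2,2,0), (2,2,2)
PSO (8): (0,0,0), (0,0,2), (0,2,0), (0,2,2), (2,0,0), (2,0,2), (2,2,0), (2,2,2)
target (0,2,0) ∈ {TSO,PSO}

SC:no TSO:yes PSO:yes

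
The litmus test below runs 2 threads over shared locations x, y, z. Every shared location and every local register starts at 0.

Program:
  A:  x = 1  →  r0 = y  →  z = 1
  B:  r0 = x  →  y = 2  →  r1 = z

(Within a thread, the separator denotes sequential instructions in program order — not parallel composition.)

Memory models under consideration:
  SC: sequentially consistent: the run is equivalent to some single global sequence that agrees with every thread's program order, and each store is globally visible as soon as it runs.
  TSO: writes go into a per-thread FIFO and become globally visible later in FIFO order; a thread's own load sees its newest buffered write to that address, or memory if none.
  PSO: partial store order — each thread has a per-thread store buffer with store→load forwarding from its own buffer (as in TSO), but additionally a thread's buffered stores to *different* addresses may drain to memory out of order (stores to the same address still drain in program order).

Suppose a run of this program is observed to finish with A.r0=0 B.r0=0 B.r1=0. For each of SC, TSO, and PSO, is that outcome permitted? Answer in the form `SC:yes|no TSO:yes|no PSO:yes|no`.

SC:yes TSO:yes PSO:yes

outcome vector order: (A.r0,B.r0,B.r1)
[SC] allowed = {0/0/0; 0/0/1; 0/1/0; 0/1/1; 2/0/0; 2/0/1; 2/1/0; 2/1/1}
[TSO] allowed = {0/0/0; 0/0/1; 0/1/0; 0/1/1; 2/0/0; 2/0/1; 2/1/0; 2/1/1}
[PSO] allowed = {0/0/0; 0/0/1; 0/1/0; 0/1/1; 2/0/0; 2/0/1; 2/1/0; 2/1/1}
target 0/0/0 ∈ {SC,TSO,PSO}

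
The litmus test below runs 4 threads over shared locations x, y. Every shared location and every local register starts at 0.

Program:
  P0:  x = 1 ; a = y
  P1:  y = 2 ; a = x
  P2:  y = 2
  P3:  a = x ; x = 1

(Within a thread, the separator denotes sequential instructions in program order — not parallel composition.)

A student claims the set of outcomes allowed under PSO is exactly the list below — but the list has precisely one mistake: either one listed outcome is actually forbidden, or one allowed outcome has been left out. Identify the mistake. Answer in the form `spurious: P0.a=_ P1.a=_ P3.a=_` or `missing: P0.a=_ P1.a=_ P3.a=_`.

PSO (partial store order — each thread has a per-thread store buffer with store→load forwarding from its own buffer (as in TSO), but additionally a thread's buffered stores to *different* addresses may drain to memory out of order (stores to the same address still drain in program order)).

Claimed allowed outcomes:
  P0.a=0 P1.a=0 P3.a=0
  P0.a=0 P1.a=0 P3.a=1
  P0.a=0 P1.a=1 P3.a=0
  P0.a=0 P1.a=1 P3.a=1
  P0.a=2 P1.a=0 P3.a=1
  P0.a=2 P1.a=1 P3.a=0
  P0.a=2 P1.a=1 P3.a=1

missing: P0.a=2 P1.a=0 P3.a=0

outcome vector order: (P0.a,P1.a,P3.a)
[PSO] allowed = {(0,0,0) (0,0,1) (0,1,0) (0,1,1) (2,0,0) (2,0,1) (2,1,0) (2,1,1)}
PSO∖claimed = {(2,0,0)}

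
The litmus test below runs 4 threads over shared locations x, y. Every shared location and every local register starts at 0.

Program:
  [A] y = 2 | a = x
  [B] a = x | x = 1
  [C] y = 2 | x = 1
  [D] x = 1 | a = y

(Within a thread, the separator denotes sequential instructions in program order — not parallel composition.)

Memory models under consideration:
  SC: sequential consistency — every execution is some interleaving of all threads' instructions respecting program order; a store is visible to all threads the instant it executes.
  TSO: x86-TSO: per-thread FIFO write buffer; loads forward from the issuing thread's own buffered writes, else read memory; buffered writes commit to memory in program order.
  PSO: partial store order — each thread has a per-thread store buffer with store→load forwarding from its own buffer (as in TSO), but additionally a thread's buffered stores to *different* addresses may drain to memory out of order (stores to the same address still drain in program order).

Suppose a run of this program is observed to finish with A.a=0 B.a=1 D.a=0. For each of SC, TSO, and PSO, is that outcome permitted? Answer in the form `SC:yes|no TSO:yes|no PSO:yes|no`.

outcome vector order: (A.a,B.a,D.a)
[SC] allowed = {(0,0,2) (0,1,2) (1,0,0) (1,0,2) (1,1,0) (1,1,2)}
[TSO] allowed = {(0,0,0) (0,0,2) (0,1,0) (0,1,2) (1,0,0) (1,0,2) (1,1,0) (1,1,2)}
[PSO] allowed = {(0,0,0) (0,0,2) (0,1,0) (0,1,2) (1,0,0) (1,0,2) (1,1,0) (1,1,2)}
target (0,1,0) ∈ {TSO,PSO}

SC:no TSO:yes PSO:yes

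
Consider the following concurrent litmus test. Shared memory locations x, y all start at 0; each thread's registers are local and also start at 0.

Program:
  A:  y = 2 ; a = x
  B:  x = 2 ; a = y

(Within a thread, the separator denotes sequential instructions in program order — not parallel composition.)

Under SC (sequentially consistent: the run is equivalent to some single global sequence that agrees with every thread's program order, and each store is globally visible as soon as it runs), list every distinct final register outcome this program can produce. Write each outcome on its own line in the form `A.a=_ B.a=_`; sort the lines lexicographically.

outcome vector order: (A.a,B.a)
|SC outcomes| = 3

A.a=0 B.a=2
A.a=2 B.a=0
A.a=2 B.a=2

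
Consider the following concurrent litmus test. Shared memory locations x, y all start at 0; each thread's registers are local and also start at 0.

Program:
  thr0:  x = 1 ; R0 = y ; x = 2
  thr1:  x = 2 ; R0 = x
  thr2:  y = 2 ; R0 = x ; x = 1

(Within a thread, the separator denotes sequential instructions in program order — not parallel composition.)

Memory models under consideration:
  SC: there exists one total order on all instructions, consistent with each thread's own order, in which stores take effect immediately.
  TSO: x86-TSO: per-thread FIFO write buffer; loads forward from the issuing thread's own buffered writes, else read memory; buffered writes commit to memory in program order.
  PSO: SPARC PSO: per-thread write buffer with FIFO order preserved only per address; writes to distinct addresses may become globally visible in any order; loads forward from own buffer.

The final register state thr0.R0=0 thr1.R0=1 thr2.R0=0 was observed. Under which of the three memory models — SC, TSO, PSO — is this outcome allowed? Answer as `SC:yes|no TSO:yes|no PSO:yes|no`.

SC:no TSO:yes PSO:yes

outcome vector order: (thr0.R0,thr1.R0,thr2.R0)
SC (10): <0 1 1>; <0 1 2>; <0 2 1>; <0 2 2>; <2 1 0>; <2 1 1>; <2 1 2>; <2 2 0>; <2 2 1>; <2 2 2>
TSO (12): <0 1 0>; <0 1 1>; <0 1 2>; <0 2 0>; <0 2 1>; <0 2 2>; <2 1 0>; <2 1 1>; <2 1 2>; <2 2 0>; <2 2 1>; <2 2 2>
PSO (12): <0 1 0>; <0 1 1>; <0 1 2>; <0 2 0>; <0 2 1>; <0 2 2>; <2 1 0>; <2 1 1>; <2 1 2>; <2 2 0>; <2 2 1>; <2 2 2>
target <0 1 0> ∈ {TSO,PSO}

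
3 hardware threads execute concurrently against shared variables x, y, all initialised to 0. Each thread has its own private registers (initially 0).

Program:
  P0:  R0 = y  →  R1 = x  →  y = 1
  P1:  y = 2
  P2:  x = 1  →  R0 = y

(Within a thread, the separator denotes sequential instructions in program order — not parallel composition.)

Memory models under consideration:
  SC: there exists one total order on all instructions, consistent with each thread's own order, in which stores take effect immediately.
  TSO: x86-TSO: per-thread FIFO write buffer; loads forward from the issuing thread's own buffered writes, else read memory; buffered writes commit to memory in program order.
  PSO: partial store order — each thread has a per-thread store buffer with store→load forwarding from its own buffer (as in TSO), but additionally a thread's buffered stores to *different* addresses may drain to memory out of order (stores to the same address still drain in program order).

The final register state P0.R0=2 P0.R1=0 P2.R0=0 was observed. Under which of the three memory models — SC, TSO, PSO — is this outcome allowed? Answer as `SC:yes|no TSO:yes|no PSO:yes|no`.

SC:no TSO:yes PSO:yes

outcome vector order: (P0.R0,P0.R1,P2.R0)
SC (11): (0,0,0), (0,0,1), (0,0,2), (0,1,0), (0,1,1), (0,1,2), (2,0,1), (2,0,2), (2,1,0), (2,1,1), (2,1,2)
TSO (12): (0,0,0), (0,0,1), (0,0,2), (0,1,0), (0,1,1), (0,1,2), (2,0,0), (2,0,1), (2,0,2), (2,1,0), (2,1,1), (2,1,2)
PSO (12): (0,0,0), (0,0,1), (0,0,2), (0,1,0), (0,1,1), (0,1,2), (2,0,0), (2,0,1), (2,0,2), (2,1,0), (2,1,1), (2,1,2)
target (2,0,0) ∈ {TSO,PSO}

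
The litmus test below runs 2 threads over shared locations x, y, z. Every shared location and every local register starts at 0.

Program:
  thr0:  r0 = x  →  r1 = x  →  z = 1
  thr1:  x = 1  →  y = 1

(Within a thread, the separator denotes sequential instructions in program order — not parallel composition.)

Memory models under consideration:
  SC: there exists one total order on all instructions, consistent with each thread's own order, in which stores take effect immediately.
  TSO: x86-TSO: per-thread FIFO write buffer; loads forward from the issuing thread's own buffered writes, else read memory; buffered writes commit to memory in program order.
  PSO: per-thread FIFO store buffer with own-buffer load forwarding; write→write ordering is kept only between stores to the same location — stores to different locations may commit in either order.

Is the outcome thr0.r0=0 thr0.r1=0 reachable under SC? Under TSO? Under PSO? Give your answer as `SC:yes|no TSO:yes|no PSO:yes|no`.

SC:yes TSO:yes PSO:yes

outcome vector order: (thr0.r0,thr0.r1)
SC: 3 outcomes — {0/0 0/1 1/1}
TSO: 3 outcomes — {0/0 0/1 1/1}
PSO: 3 outcomes — {0/0 0/1 1/1}
target 0/0 ∈ {SC,TSO,PSO}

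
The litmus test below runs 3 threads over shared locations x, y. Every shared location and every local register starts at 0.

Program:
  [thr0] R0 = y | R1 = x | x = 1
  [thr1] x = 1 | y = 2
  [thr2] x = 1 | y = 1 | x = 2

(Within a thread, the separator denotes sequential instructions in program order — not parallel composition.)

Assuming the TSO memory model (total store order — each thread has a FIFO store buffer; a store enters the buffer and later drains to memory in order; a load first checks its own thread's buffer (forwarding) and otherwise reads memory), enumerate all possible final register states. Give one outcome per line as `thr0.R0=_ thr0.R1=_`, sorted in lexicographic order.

outcome vector order: (thr0.R0,thr0.R1)
|TSO outcomes| = 7

thr0.R0=0 thr0.R1=0
thr0.R0=0 thr0.R1=1
thr0.R0=0 thr0.R1=2
thr0.R0=1 thr0.R1=1
thr0.R0=1 thr0.R1=2
thr0.R0=2 thr0.R1=1
thr0.R0=2 thr0.R1=2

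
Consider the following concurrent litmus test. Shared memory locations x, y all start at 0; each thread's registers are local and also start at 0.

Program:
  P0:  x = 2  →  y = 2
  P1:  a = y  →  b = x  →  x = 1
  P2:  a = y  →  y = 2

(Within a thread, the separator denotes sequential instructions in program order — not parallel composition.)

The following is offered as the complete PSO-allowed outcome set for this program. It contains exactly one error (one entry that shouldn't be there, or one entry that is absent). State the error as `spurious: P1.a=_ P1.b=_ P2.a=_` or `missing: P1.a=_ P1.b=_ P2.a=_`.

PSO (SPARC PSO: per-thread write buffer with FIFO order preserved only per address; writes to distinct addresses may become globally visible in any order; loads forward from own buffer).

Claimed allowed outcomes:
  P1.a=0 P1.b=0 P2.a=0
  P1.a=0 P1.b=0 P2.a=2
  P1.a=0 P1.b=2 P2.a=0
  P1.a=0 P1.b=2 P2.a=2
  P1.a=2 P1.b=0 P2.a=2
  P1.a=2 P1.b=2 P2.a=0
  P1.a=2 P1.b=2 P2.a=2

missing: P1.a=2 P1.b=0 P2.a=0

outcome vector order: (P1.a,P1.b,P2.a)
PSO: 8 outcomes — {0/0/0 0/0/2 0/2/0 0/2/2 2/0/0 2/0/2 2/2/0 2/2/2}
PSO∖claimed = {2/0/0}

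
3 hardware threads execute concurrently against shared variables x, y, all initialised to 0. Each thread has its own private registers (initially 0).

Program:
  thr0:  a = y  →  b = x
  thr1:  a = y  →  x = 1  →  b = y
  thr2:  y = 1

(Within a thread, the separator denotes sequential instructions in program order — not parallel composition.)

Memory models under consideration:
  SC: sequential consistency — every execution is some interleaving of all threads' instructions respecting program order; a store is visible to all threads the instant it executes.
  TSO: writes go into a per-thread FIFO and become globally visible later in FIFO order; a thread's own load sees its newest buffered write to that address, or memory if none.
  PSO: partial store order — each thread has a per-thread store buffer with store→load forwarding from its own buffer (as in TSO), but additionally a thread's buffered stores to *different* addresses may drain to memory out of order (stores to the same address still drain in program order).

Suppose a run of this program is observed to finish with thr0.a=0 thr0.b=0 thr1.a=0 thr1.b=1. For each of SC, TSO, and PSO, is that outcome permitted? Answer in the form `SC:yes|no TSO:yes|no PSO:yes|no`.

outcome vector order: (thr0.a,thr0.b,thr1.a,thr1.b)
SC (11): (0,0,0,0), (0,0,0,1), (0,0,1,1), (0,1,0,0), (0,1,0,1), (0,1,1,1), (1,0,0,1), (1,0,1,1), (1,1,0,0), (1,1,0,1), (1,1,1,1)
TSO (12): (0,0,0,0), (0,0,0,1), (0,0,1,1), (0,1,0,0), (0,1,0,1), (0,1,1,1), (1,0,0,0), (1,0,0,1), (1,0,1,1), (1,1,0,0), (1,1,0,1), (1,1,1,1)
PSO (12): (0,0,0,0), (0,0,0,1), (0,0,1,1), (0,1,0,0), (0,1,0,1), (0,1,1,1), (1,0,0,0), (1,0,0,1), (1,0,1,1), (1,1,0,0), (1,1,0,1), (1,1,1,1)
target (0,0,0,1) ∈ {SC,TSO,PSO}

SC:yes TSO:yes PSO:yes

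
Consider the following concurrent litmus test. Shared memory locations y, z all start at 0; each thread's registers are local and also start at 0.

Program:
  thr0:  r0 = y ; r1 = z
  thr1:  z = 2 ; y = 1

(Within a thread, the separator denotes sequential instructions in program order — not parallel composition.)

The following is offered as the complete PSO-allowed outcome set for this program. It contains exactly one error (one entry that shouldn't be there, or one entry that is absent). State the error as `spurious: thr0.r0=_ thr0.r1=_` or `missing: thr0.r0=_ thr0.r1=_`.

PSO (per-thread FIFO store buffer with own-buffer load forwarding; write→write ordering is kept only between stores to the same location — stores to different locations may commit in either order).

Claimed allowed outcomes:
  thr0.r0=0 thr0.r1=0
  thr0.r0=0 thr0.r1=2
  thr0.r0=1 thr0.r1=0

outcome vector order: (thr0.r0,thr0.r1)
PSO: 4 outcomes — {<0 0>; <0 2>; <1 0>; <1 2>}
PSO∖claimed = {<1 2>}

missing: thr0.r0=1 thr0.r1=2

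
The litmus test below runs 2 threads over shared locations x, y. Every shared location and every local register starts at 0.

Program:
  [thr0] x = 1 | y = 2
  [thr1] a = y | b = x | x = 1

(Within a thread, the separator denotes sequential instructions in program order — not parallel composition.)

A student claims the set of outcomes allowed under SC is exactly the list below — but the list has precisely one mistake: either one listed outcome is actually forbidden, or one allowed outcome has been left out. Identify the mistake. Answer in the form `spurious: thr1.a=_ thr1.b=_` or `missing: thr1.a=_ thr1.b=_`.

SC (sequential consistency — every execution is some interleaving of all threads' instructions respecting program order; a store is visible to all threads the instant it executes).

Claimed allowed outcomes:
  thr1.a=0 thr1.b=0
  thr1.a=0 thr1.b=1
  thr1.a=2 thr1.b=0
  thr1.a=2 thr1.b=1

spurious: thr1.a=2 thr1.b=0

outcome vector order: (thr1.a,thr1.b)
SC: 3 outcomes — {0/0 0/1 2/1}
claimed∖SC = {2/0}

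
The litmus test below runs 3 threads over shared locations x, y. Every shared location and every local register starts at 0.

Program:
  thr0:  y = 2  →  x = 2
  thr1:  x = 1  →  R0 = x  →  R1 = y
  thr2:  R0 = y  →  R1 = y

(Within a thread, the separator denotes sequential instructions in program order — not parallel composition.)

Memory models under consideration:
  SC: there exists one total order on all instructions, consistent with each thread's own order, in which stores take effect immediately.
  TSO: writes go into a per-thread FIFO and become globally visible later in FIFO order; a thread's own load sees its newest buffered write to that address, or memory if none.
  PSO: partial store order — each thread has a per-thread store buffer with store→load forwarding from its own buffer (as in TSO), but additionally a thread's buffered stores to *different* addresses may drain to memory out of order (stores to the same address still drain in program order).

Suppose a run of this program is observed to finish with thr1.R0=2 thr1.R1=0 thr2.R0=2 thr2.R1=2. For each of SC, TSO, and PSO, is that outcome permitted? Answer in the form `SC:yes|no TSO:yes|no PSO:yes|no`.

outcome vector order: (thr1.R0,thr1.R1,thr2.R0,thr2.R1)
SC: 9 outcomes — {(1,0,0,0) (1,0,0,2) (1,0,2,2) (1,2,0,0) (1,2,0,2) (1,2,2,2) (2,2,0,0) (2,2,0,2) (2,2,2,2)}
TSO: 9 outcomes — {(1,0,0,0) (1,0,0,2) (1,0,2,2) (1,2,0,0) (1,2,0,2) (1,2,2,2) (2,2,0,0) (2,2,0,2) (2,2,2,2)}
PSO: 12 outcomes — {(1,0,0,0) (1,0,0,2) (1,0,2,2) (1,2,0,0) (1,2,0,2) (1,2,2,2) (2,0,0,0) (2,0,0,2) (2,0,2,2) (2,2,0,0) (2,2,0,2) (2,2,2,2)}
target (2,0,2,2) ∈ {PSO}

SC:no TSO:no PSO:yes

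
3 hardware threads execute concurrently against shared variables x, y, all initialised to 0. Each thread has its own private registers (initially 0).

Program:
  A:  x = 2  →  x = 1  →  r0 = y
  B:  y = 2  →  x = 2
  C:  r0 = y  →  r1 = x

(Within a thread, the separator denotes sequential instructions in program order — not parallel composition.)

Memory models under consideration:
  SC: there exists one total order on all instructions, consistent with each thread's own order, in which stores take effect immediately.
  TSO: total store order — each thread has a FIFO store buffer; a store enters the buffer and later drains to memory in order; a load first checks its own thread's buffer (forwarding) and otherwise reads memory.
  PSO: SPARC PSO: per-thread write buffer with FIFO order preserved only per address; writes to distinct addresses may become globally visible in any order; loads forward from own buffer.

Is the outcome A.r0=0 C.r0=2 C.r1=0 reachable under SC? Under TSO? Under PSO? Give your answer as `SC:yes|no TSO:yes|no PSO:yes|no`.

SC:no TSO:yes PSO:yes

outcome vector order: (A.r0,C.r0,C.r1)
SC: 11 outcomes — {<0 0 0>; <0 0 1>; <0 0 2>; <0 2 1>; <0 2 2>; <2 0 0>; <2 0 1>; <2 0 2>; <2 2 0>; <2 2 1>; <2 2 2>}
TSO: 12 outcomes — {<0 0 0>; <0 0 1>; <0 0 2>; <0 2 0>; <0 2 1>; <0 2 2>; <2 0 0>; <2 0 1>; <2 0 2>; <2 2 0>; <2 2 1>; <2 2 2>}
PSO: 12 outcomes — {<0 0 0>; <0 0 1>; <0 0 2>; <0 2 0>; <0 2 1>; <0 2 2>; <2 0 0>; <2 0 1>; <2 0 2>; <2 2 0>; <2 2 1>; <2 2 2>}
target <0 2 0> ∈ {TSO,PSO}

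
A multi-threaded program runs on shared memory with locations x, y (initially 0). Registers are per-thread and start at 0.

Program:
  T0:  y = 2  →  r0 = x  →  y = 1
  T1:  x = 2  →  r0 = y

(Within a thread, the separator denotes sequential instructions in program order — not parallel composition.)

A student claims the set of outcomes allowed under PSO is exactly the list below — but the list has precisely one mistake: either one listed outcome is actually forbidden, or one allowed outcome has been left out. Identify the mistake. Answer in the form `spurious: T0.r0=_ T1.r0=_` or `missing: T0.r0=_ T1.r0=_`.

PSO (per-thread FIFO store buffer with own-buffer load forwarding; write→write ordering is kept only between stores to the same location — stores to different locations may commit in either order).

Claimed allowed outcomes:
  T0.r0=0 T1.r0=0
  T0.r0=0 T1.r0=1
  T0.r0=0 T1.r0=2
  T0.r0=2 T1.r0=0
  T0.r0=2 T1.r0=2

missing: T0.r0=2 T1.r0=1

outcome vector order: (T0.r0,T1.r0)
under PSO → <0 0>, <0 1>, <0 2>, <2 0>, <2 1>, <2 2>
PSO∖claimed = {<2 1>}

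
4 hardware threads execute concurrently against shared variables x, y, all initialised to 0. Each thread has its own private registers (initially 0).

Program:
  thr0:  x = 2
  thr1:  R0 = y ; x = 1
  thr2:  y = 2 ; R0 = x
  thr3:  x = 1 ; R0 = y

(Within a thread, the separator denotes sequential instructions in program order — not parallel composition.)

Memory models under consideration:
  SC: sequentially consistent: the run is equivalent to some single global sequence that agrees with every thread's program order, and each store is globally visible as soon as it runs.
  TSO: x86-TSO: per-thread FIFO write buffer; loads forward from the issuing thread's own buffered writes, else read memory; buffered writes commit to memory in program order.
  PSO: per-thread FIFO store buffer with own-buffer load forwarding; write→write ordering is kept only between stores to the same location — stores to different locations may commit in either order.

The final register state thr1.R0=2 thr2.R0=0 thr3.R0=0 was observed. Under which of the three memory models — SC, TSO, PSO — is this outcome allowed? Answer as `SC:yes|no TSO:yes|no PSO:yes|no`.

SC:no TSO:yes PSO:yes

outcome vector order: (thr1.R0,thr2.R0,thr3.R0)
under SC → 0/0/2; 0/1/0; 0/1/2; 0/2/0; 0/2/2; 2/0/2; 2/1/0; 2/1/2; 2/2/0; 2/2/2
under TSO → 0/0/0; 0/0/2; 0/1/0; 0/1/2; 0/2/0; 0/2/2; 2/0/0; 2/0/2; 2/1/0; 2/1/2; 2/2/0; 2/2/2
under PSO → 0/0/0; 0/0/2; 0/1/0; 0/1/2; 0/2/0; 0/2/2; 2/0/0; 2/0/2; 2/1/0; 2/1/2; 2/2/0; 2/2/2
target 2/0/0 ∈ {TSO,PSO}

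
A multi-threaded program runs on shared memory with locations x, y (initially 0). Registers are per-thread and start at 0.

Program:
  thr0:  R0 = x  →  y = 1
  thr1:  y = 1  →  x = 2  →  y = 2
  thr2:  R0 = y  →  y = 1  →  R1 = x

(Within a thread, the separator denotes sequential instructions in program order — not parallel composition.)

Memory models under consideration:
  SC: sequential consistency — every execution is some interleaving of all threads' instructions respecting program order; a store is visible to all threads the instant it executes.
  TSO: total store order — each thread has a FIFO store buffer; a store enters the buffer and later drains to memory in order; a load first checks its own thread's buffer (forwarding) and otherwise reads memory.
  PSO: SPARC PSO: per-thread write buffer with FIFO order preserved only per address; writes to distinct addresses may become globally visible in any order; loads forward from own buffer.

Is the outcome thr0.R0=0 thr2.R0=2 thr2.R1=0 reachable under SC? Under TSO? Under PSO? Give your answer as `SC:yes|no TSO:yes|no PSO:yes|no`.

outcome vector order: (thr0.R0,thr2.R0,thr2.R1)
SC: 10 outcomes — {<0 0 0>, <0 0 2>, <0 1 0>, <0 1 2>, <0 2 2>, <2 0 0>, <2 0 2>, <2 1 0>, <2 1 2>, <2 2 2>}
TSO: 10 outcomes — {<0 0 0>, <0 0 2>, <0 1 0>, <0 1 2>, <0 2 2>, <2 0 0>, <2 0 2>, <2 1 0>, <2 1 2>, <2 2 2>}
PSO: 12 outcomes — {<0 0 0>, <0 0 2>, <0 1 0>, <0 1 2>, <0 2 0>, <0 2 2>, <2 0 0>, <2 0 2>, <2 1 0>, <2 1 2>, <2 2 0>, <2 2 2>}
target <0 2 0> ∈ {PSO}

SC:no TSO:no PSO:yes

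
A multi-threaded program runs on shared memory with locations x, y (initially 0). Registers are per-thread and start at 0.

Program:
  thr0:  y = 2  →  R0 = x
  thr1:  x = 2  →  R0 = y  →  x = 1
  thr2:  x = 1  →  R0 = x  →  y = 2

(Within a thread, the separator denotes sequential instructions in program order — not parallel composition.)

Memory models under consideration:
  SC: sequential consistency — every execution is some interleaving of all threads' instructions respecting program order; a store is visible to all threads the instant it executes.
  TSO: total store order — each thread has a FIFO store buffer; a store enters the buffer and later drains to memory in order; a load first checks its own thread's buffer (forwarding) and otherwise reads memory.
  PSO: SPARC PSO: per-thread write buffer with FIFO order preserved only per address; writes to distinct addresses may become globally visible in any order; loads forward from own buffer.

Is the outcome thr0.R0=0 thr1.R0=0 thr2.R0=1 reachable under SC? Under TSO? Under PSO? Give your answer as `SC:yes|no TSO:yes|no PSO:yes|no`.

outcome vector order: (thr0.R0,thr1.R0,thr2.R0)
under SC → <0 2 1>; <0 2 2>; <1 0 1>; <1 0 2>; <1 2 1>; <1 2 2>; <2 0 1>; <2 0 2>; <2 2 1>; <2 2 2>
under TSO → <0 0 1>; <0 0 2>; <0 2 1>; <0 2 2>; <1 0 1>; <1 0 2>; <1 2 1>; <1 2 2>; <2 0 1>; <2 0 2>; <2 2 1>; <2 2 2>
under PSO → <0 0 1>; <0 0 2>; <0 2 1>; <0 2 2>; <1 0 1>; <1 0 2>; <1 2 1>; <1 2 2>; <2 0 1>; <2 0 2>; <2 2 1>; <2 2 2>
target <0 0 1> ∈ {TSO,PSO}

SC:no TSO:yes PSO:yes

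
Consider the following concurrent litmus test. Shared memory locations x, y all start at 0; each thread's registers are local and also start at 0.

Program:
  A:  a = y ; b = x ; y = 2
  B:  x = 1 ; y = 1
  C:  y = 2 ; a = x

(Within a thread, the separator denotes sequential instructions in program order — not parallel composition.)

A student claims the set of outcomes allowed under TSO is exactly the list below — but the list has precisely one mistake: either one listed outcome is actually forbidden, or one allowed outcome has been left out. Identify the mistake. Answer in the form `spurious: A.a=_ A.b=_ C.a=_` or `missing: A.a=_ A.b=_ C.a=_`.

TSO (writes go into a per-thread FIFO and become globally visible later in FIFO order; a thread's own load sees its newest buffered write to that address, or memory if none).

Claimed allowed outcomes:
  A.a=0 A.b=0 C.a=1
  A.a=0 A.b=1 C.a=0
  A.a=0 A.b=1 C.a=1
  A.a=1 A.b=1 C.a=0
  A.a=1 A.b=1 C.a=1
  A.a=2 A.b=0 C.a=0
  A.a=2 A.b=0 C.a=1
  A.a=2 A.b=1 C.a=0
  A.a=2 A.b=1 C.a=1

missing: A.a=0 A.b=0 C.a=0

outcome vector order: (A.a,A.b,C.a)
[TSO] allowed = {0/0/0 0/0/1 0/1/0 0/1/1 1/1/0 1/1/1 2/0/0 2/0/1 2/1/0 2/1/1}
TSO∖claimed = {0/0/0}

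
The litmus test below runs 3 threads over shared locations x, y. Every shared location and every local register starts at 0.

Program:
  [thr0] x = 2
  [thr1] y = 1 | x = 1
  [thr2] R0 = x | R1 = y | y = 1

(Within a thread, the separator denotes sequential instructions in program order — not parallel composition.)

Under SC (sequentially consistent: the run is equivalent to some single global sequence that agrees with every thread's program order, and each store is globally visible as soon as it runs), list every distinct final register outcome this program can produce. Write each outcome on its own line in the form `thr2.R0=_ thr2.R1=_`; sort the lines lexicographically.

thr2.R0=0 thr2.R1=0
thr2.R0=0 thr2.R1=1
thr2.R0=1 thr2.R1=1
thr2.R0=2 thr2.R1=0
thr2.R0=2 thr2.R1=1

outcome vector order: (thr2.R0,thr2.R1)
|SC outcomes| = 5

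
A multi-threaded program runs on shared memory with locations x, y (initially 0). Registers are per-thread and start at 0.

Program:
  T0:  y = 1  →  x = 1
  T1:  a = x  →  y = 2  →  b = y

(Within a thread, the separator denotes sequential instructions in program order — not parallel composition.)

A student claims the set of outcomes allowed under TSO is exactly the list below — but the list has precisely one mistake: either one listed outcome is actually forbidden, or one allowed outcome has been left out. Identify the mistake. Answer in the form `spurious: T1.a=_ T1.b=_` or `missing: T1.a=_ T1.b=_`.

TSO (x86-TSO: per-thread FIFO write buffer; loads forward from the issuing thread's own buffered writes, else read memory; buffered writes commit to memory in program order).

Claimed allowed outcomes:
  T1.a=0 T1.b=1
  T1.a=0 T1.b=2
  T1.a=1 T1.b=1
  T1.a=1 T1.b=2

spurious: T1.a=1 T1.b=1

outcome vector order: (T1.a,T1.b)
[TSO] allowed = {01, 02, 12}
claimed∖TSO = {11}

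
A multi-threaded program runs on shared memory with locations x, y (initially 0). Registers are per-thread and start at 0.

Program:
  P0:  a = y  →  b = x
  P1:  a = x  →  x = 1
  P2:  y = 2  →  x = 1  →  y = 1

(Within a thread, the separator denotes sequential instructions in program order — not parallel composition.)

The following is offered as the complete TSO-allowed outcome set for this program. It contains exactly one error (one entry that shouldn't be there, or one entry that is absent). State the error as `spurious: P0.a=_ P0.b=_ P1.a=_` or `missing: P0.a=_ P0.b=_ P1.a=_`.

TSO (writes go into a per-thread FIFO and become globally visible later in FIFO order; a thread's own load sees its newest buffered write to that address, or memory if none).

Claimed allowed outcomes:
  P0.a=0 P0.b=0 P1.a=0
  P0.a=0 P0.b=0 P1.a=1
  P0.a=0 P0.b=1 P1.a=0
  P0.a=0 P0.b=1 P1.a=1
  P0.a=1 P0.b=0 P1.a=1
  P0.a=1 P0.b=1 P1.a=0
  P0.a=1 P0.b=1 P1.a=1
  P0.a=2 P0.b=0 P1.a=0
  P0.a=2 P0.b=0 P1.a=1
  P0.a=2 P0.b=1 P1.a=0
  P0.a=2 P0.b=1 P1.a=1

spurious: P0.a=1 P0.b=0 P1.a=1

outcome vector order: (P0.a,P0.b,P1.a)
TSO (10): (0,0,0) (0,0,1) (0,1,0) (0,1,1) (1,1,0) (1,1,1) (2,0,0) (2,0,1) (2,1,0) (2,1,1)
claimed∖TSO = {(1,0,1)}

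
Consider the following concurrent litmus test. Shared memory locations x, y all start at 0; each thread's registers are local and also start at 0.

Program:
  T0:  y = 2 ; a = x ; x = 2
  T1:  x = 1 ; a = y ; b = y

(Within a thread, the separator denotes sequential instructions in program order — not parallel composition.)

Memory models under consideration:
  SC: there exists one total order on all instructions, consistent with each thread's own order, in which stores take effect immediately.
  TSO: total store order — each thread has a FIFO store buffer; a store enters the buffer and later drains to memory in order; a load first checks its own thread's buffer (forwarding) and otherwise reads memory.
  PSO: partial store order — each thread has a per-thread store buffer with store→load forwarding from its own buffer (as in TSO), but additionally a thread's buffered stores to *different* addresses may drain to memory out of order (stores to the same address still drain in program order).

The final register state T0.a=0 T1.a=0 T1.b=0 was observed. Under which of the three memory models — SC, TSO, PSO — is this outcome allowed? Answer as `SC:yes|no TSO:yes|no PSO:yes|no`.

SC:no TSO:yes PSO:yes

outcome vector order: (T0.a,T1.a,T1.b)
[SC] allowed = {(0,2,2); (1,0,0); (1,0,2); (1,2,2)}
[TSO] allowed = {(0,0,0); (0,0,2); (0,2,2); (1,0,0); (1,0,2); (1,2,2)}
[PSO] allowed = {(0,0,0); (0,0,2); (0,2,2); (1,0,0); (1,0,2); (1,2,2)}
target (0,0,0) ∈ {TSO,PSO}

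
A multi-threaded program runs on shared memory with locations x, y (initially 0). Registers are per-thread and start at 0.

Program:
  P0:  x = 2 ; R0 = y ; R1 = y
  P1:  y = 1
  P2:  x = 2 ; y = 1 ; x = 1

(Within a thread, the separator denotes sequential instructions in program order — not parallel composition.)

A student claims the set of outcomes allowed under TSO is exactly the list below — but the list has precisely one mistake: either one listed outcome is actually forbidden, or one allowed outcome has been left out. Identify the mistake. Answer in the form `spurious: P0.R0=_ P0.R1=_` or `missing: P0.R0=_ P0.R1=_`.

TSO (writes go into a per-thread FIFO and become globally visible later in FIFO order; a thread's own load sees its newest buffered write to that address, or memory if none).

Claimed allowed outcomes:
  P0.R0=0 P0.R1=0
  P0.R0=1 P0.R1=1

outcome vector order: (P0.R0,P0.R1)
TSO (3): 00; 01; 11
TSO∖claimed = {01}

missing: P0.R0=0 P0.R1=1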